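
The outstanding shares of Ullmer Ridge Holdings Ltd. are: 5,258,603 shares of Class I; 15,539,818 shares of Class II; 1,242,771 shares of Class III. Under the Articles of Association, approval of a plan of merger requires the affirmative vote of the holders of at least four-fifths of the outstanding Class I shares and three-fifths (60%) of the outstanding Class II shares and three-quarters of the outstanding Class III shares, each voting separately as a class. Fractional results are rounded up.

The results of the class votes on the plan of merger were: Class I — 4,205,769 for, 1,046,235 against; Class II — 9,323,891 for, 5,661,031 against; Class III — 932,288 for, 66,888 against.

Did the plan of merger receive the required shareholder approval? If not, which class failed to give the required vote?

Not approved — the Class I shares did not give the required vote.

Class I: 4/5 of 5258603 = 4206882.40, rounded up to 4206883; 4,206,883 required, 4,205,769 in favor — not approved.
Class II: 3/5 of 15539818 = 9323890.80, rounded up to 9323891; 9,323,891 required, 9,323,891 in favor — approved.
Class III: 3/4 of 1242771 = 932078.25, rounded up to 932079; 932,079 required, 932,288 in favor — approved.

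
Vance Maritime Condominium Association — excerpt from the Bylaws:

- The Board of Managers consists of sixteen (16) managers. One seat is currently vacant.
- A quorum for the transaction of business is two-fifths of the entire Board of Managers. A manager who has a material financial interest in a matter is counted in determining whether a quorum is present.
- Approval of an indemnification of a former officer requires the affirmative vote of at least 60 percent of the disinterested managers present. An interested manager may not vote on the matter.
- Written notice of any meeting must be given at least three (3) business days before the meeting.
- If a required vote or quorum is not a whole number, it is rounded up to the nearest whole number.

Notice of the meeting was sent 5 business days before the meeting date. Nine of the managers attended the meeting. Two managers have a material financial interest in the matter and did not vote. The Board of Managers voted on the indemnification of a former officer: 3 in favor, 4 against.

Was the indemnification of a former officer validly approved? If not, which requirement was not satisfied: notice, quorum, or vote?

Notice: 5 business days given; 3 required (5 ≥ 3). Satisfied.
Quorum: 9 present (interested managers count toward quorum); quorum is 7. Satisfied.
Vote: the indemnification of a former officer requires three-fifths of the disinterested managers present (9 − 2 = 7). 3/5 of 7 = 4.20, rounded up to 5, so 5 affirmative votes are needed; 3 voted in favor. Not satisfied.

Invalid — vote requirement not satisfied.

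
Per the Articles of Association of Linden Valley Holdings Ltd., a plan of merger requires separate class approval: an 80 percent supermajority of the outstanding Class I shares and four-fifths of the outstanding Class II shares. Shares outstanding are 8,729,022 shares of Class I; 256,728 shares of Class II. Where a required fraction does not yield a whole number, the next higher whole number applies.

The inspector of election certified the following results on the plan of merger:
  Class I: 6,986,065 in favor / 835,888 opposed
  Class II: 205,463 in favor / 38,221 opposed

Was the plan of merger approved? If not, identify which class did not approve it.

Approved — every class gave the required vote.

Class I: 4/5 of 8729022 = 6983217.60, rounded up to 6983218; 6,983,218 required, 6,986,065 in favor — approved.
Class II: 4/5 of 256728 = 205382.40, rounded up to 205383; 205,383 required, 205,463 in favor — approved.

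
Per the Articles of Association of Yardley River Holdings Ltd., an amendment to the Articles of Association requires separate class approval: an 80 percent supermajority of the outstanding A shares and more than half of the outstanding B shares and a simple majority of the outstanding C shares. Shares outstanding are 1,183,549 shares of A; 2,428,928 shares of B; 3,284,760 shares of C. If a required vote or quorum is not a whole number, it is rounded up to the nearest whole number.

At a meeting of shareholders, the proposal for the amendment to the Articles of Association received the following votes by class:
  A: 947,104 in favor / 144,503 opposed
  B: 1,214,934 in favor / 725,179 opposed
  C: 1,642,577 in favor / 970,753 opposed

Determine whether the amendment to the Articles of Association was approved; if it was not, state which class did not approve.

Approved — every class gave the required vote.

A: 4/5 of 1183549 = 946839.20, rounded up to 946840; 946,840 required, 947,104 in favor — approved.
B: a majority of 2428928 is 1214465; 1,214,465 required, 1,214,934 in favor — approved.
C: a majority of 3284760 is 1642381; 1,642,381 required, 1,642,577 in favor — approved.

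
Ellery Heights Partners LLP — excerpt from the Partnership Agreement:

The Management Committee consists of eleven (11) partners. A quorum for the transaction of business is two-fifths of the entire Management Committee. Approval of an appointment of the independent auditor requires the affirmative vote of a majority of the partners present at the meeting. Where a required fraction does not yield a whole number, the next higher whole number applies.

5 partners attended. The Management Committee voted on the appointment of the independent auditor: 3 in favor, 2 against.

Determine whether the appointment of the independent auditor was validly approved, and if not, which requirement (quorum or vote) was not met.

Valid — all requirements satisfied.

Quorum: 5 present; quorum is 5. Satisfied.
Vote: the appointment of the independent auditor requires a majority of the partners present (5). A majority of 5 is 3, so 3 affirmative votes are needed; 3 voted in favor. Satisfied.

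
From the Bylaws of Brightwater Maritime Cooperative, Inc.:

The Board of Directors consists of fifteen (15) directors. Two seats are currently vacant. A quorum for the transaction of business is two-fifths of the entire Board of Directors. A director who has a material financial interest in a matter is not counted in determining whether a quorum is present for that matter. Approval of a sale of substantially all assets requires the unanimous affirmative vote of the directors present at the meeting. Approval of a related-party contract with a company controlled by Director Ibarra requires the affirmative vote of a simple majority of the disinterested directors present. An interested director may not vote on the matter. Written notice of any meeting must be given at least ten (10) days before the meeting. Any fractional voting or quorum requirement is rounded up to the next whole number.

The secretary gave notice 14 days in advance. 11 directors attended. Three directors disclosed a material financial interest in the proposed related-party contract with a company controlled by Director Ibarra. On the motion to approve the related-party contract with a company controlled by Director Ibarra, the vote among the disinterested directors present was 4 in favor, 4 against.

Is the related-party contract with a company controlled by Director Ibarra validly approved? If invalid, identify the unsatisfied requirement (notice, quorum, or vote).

Invalid — vote requirement not satisfied.

Notice: 14 days given; 10 required (14 ≥ 10). Satisfied.
Quorum: 11 present, but the 3 interested directors do not count, leaving 8. Quorum is 6. Satisfied.
Vote: the related-party contract with a company controlled by Director Ibarra requires a majority of the disinterested directors present (11 − 3 = 8). A majority of 8 is 5, so 5 affirmative votes are needed; 4 voted in favor. Not satisfied.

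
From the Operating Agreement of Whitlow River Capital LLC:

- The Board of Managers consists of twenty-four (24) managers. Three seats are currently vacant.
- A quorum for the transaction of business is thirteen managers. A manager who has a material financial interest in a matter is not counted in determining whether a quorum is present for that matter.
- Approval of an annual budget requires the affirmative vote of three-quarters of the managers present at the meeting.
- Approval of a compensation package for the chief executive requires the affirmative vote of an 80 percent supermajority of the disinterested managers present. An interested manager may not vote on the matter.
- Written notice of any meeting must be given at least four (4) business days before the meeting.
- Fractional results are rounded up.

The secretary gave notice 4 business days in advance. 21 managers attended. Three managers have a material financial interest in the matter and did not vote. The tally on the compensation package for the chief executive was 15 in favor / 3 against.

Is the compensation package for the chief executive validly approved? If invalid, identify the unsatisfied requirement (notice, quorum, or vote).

Notice: 4 business days given; 4 required (4 ≥ 4). Satisfied.
Quorum: 21 present, but the 3 interested managers do not count, leaving 18. Quorum is 13. Satisfied.
Vote: the compensation package for the chief executive requires four-fifths of the disinterested managers present (21 − 3 = 18). 4/5 of 18 = 14.40, rounded up to 15, so 15 affirmative votes are needed; 15 voted in favor. Satisfied.

Valid — all requirements satisfied.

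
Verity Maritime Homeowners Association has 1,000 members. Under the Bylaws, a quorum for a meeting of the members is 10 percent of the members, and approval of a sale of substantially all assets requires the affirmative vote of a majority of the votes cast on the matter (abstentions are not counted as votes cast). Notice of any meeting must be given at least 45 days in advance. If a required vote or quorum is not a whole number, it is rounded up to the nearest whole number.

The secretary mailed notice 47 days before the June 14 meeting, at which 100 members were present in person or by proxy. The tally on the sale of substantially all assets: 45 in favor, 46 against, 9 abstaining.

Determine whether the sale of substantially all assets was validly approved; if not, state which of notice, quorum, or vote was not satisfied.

Invalid — vote requirement not satisfied.

Notice: 47 days given; 45 required. Satisfied.
Quorum: 10% of 1,000 = 100; 100 present. Satisfied.
Vote: requires a majority of the votes cast (100 − 9 abstaining = 91); a majority of 91 is 46, so 46 needed; 45 in favor. Not satisfied.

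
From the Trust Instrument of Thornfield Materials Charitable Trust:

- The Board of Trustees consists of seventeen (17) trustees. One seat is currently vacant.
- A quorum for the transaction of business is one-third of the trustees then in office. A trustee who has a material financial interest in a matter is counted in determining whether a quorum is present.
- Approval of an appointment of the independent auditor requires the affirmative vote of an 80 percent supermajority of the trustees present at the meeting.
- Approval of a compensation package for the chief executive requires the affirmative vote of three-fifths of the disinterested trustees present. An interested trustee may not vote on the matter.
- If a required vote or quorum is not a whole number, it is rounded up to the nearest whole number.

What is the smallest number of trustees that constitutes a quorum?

1/3 of 16 = 5.33, rounded up to 6.

6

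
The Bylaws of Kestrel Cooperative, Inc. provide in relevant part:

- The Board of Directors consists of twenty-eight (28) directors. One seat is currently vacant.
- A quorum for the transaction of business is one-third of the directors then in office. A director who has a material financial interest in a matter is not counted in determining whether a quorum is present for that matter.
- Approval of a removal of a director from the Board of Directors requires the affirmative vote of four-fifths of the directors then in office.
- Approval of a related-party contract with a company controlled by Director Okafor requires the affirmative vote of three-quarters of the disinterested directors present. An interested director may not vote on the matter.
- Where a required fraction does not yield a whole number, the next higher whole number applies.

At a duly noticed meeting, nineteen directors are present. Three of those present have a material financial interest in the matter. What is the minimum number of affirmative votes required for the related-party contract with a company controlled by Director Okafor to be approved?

12

The related-party contract with a company controlled by Director Okafor requires three-fourths of the disinterested directors present (19 − 3 = 16).
3/4 of 16 = 12.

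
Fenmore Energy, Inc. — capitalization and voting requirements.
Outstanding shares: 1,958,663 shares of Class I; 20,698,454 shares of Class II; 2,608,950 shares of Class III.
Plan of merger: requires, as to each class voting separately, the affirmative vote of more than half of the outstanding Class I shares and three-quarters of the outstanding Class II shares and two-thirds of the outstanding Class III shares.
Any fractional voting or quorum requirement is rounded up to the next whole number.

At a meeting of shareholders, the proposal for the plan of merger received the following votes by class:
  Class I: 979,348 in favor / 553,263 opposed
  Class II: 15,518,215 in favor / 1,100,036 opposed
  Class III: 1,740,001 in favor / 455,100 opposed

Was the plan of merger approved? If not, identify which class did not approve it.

Not approved — the Class II shares did not give the required vote.

Class I: a majority of 1958663 is 979332; 979,332 required, 979,348 in favor — approved.
Class II: 3/4 of 20698454 = 15523840.50, rounded up to 15523841; 15,523,841 required, 15,518,215 in favor — not approved.
Class III: 2/3 of 2608950 = 1739300; 1,739,300 required, 1,740,001 in favor — approved.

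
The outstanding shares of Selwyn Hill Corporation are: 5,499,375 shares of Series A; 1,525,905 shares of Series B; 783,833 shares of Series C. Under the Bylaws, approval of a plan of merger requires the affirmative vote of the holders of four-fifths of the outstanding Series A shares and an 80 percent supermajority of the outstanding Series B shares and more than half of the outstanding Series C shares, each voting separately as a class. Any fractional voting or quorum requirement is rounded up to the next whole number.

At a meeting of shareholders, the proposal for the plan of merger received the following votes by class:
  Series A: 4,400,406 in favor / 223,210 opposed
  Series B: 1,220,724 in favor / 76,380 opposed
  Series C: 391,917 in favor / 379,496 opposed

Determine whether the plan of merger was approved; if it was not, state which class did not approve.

Approved — every class gave the required vote.

Series A: 4/5 of 5499375 = 4399500; 4,399,500 required, 4,400,406 in favor — approved.
Series B: 4/5 of 1525905 = 1220724; 1,220,724 required, 1,220,724 in favor — approved.
Series C: a majority of 783833 is 391917; 391,917 required, 391,917 in favor — approved.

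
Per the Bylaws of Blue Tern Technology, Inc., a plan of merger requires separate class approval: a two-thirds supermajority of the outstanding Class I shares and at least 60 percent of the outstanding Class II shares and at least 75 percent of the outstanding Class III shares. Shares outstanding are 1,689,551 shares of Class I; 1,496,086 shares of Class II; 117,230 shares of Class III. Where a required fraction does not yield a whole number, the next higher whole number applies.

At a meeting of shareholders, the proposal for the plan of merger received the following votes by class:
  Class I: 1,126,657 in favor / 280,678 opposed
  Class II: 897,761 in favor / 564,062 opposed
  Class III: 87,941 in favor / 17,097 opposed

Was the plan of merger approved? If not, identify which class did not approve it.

Approved — every class gave the required vote.

Class I: 2/3 of 1689551 = 1126367.33, rounded up to 1126368; 1,126,368 required, 1,126,657 in favor — approved.
Class II: 3/5 of 1496086 = 897651.60, rounded up to 897652; 897,652 required, 897,761 in favor — approved.
Class III: 3/4 of 117230 = 87922.50, rounded up to 87923; 87,923 required, 87,941 in favor — approved.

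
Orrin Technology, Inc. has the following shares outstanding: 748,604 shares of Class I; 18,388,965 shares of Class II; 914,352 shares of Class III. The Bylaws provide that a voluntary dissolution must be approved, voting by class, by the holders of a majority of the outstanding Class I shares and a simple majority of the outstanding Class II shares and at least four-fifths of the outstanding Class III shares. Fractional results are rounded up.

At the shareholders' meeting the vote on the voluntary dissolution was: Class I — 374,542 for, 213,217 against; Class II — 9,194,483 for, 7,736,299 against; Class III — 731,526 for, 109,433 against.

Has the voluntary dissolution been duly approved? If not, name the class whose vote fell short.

Approved — every class gave the required vote.

Class I: a majority of 748604 is 374303; 374,303 required, 374,542 in favor — approved.
Class II: a majority of 18388965 is 9194483; 9,194,483 required, 9,194,483 in favor — approved.
Class III: 4/5 of 914352 = 731481.60, rounded up to 731482; 731,482 required, 731,526 in favor — approved.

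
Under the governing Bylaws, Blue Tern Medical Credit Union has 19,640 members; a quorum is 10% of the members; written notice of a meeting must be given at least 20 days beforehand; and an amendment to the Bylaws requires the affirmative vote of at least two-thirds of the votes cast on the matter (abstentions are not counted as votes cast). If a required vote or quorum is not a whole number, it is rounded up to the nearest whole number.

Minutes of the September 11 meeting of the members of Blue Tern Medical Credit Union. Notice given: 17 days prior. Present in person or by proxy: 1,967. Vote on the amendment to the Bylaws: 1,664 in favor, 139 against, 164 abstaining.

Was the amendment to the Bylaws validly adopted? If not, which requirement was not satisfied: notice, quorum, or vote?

Invalid — notice requirement not satisfied.

Notice: 17 days given; 20 required. Not satisfied.
Quorum: 10% of 19,640 = 1,964; 1,967 present. Satisfied.
Vote: requires two-thirds of the votes cast (1,967 − 164 abstaining = 1,803); 2/3 of 1803 = 1202, so 1,202 needed; 1,664 in favor. Satisfied.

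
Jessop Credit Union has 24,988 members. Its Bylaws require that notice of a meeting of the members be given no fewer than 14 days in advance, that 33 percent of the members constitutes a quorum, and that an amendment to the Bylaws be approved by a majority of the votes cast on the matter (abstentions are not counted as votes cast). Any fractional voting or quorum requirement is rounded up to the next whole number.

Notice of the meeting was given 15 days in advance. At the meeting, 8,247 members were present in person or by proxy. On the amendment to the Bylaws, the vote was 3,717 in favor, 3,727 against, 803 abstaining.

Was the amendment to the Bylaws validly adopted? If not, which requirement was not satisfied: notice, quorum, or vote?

Invalid — vote requirement not satisfied.

Notice: 15 days given; 14 required. Satisfied.
Quorum: 33% of 24,988 = 8,246.04, rounded up to 8,247; 8,247 present. Satisfied.
Vote: requires a majority of the votes cast (8,247 − 803 abstaining = 7,444); a majority of 7444 is 3723, so 3,723 needed; 3,717 in favor. Not satisfied.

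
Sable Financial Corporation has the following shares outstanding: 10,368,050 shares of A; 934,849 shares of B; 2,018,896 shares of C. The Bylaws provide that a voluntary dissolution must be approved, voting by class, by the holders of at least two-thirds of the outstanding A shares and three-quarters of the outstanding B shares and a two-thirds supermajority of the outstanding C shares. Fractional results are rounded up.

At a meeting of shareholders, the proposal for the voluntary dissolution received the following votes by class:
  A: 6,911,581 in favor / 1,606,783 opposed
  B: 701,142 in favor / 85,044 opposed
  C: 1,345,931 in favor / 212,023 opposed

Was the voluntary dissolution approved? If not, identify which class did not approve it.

A: 2/3 of 10368050 = 6912033.33, rounded up to 6912034; 6,912,034 required, 6,911,581 in favor — not approved.
B: 3/4 of 934849 = 701136.75, rounded up to 701137; 701,137 required, 701,142 in favor — approved.
C: 2/3 of 2018896 = 1345930.67, rounded up to 1345931; 1,345,931 required, 1,345,931 in favor — approved.

Not approved — the A shares did not give the required vote.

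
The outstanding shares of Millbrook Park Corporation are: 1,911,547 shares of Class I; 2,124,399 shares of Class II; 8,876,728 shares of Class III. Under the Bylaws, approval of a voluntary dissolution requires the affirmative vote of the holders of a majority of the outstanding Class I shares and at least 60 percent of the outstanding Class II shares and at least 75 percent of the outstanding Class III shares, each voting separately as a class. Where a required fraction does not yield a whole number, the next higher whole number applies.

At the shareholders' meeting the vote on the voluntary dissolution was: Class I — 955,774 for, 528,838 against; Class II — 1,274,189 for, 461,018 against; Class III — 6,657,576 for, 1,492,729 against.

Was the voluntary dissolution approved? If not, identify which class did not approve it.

Class I: a majority of 1911547 is 955774; 955,774 required, 955,774 in favor — approved.
Class II: 3/5 of 2124399 = 1274639.40, rounded up to 1274640; 1,274,640 required, 1,274,189 in favor — not approved.
Class III: 3/4 of 8876728 = 6657546; 6,657,546 required, 6,657,576 in favor — approved.

Not approved — the Class II shares did not give the required vote.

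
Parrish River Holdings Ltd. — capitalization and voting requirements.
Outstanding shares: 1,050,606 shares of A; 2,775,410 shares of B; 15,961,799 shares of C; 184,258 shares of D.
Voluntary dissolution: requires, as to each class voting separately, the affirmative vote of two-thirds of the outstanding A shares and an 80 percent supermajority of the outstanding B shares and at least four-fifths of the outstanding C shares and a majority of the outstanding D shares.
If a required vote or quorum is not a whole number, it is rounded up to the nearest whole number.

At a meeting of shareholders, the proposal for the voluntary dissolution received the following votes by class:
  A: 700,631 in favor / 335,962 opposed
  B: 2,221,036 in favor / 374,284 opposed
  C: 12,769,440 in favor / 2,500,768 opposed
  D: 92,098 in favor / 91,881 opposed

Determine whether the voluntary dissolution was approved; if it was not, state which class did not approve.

A: 2/3 of 1050606 = 700404; 700,404 required, 700,631 in favor — approved.
B: 4/5 of 2775410 = 2220328; 2,220,328 required, 2,221,036 in favor — approved.
C: 4/5 of 15961799 = 12769439.20, rounded up to 12769440; 12,769,440 required, 12,769,440 in favor — approved.
D: a majority of 184258 is 92130; 92,130 required, 92,098 in favor — not approved.

Not approved — the D shares did not give the required vote.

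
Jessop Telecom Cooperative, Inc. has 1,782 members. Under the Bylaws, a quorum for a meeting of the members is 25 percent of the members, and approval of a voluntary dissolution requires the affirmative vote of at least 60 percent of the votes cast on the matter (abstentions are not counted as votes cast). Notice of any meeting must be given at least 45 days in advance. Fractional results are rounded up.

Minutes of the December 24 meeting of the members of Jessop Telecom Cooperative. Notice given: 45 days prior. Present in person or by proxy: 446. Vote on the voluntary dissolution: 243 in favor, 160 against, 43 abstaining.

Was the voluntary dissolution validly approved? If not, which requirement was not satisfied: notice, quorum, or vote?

Valid — all requirements satisfied.

Notice: 45 days given; 45 required. Satisfied.
Quorum: 25% of 1,782 = 445.50, rounded up to 446; 446 present. Satisfied.
Vote: requires three-fifths of the votes cast (446 − 43 abstaining = 403); 3/5 of 403 = 241.80, rounded up to 242, so 242 needed; 243 in favor. Satisfied.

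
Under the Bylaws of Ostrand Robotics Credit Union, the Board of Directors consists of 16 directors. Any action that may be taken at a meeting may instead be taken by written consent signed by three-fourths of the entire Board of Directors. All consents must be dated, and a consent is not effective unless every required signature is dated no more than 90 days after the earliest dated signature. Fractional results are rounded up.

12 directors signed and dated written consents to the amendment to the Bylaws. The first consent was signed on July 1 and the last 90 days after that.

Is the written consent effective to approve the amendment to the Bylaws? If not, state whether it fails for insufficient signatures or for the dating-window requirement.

Signatures required: three-fourths of 16 — 3/4 of 16 = 12, so 12 needed; 12 signed. Sufficient.
Dating window: the latest signature is 90 days after the earliest; the limit is 90 days. Within the window.

Effective — both the signature and dating-window requirements are satisfied.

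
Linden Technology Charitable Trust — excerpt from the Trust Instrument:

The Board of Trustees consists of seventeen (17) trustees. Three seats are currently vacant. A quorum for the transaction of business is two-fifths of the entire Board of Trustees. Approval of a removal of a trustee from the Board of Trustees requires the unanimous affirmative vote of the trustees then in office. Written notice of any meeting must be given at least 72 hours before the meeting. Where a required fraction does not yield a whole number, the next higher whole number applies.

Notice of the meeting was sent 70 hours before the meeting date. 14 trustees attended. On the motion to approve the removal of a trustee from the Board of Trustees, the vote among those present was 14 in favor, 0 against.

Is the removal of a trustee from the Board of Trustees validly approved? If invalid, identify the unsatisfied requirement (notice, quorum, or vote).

Invalid — notice requirement not satisfied.

Notice: 70 hours given; 72 required (70 < 72). Not satisfied.
Quorum: 14 present; quorum is 7. Satisfied.
Vote: the removal of a trustee from the Board of Trustees requires the unanimous vote of the trustees then in office (14). Unanimous means all 14, so 14 affirmative votes are needed; 14 voted in favor. Satisfied.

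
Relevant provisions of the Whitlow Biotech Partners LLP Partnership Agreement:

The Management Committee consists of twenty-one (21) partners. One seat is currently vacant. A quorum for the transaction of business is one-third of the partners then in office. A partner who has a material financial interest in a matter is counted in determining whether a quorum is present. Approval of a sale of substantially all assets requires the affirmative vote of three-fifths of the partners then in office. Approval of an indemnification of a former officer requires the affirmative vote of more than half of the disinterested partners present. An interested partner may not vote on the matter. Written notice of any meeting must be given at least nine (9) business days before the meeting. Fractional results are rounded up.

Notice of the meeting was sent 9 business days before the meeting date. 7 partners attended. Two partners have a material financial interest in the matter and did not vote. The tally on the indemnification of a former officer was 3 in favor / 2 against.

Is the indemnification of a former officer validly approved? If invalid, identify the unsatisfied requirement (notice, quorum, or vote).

Valid — all requirements satisfied.

Notice: 9 business days given; 9 required (9 ≥ 9). Satisfied.
Quorum: 7 present (interested partners count toward quorum); quorum is 7. Satisfied.
Vote: the indemnification of a former officer requires a majority of the disinterested partners present (7 − 2 = 5). A majority of 5 is 3, so 3 affirmative votes are needed; 3 voted in favor. Satisfied.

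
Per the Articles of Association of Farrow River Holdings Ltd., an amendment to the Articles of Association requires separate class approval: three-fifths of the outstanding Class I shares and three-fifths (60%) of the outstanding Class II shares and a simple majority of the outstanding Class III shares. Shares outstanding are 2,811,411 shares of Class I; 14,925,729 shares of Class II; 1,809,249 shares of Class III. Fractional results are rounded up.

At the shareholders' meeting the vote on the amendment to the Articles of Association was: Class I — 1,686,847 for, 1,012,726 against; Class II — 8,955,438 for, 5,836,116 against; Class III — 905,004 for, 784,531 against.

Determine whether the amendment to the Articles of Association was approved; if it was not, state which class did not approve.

Class I: 3/5 of 2811411 = 1686846.60, rounded up to 1686847; 1,686,847 required, 1,686,847 in favor — approved.
Class II: 3/5 of 14925729 = 8955437.40, rounded up to 8955438; 8,955,438 required, 8,955,438 in favor — approved.
Class III: a majority of 1809249 is 904625; 904,625 required, 905,004 in favor — approved.

Approved — every class gave the required vote.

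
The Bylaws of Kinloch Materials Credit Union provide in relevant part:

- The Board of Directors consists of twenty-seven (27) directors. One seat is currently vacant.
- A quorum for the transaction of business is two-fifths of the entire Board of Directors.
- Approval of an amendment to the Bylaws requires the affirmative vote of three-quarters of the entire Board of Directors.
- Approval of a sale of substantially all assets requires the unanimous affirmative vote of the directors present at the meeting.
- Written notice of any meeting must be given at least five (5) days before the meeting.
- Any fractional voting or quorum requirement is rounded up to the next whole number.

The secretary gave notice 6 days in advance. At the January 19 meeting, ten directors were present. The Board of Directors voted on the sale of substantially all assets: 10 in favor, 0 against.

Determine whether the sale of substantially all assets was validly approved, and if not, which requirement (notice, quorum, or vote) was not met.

Invalid — quorum requirement not satisfied.

Notice: 6 days given; 5 required (6 ≥ 5). Satisfied.
Quorum: 10 present; quorum is 11. Not satisfied.
Vote: the sale of substantially all assets requires the unanimous vote of the directors present (10). Unanimous means all 10, so 10 affirmative votes are needed; 10 voted in favor. Satisfied. (Moot — without a quorum no business can be validly transacted.)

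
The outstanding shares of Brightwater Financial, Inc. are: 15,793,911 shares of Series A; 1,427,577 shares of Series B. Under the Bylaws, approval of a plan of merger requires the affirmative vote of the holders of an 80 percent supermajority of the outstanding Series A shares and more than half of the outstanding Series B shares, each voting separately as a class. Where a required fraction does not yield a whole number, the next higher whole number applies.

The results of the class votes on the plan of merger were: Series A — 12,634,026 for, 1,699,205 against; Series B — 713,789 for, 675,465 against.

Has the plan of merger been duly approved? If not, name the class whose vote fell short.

Series A: 4/5 of 15793911 = 12635128.80, rounded up to 12635129; 12,635,129 required, 12,634,026 in favor — not approved.
Series B: a majority of 1427577 is 713789; 713,789 required, 713,789 in favor — approved.

Not approved — the Series A shares did not give the required vote.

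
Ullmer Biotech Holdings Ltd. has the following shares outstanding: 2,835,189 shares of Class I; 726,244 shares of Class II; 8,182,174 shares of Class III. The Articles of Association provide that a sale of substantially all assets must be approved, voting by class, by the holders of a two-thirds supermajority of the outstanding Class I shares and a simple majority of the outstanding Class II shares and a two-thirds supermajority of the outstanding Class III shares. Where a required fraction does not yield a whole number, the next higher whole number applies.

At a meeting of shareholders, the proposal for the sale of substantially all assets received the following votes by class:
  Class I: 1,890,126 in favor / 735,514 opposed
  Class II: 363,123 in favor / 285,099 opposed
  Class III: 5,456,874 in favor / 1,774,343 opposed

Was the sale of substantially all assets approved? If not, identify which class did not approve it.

Approved — every class gave the required vote.

Class I: 2/3 of 2835189 = 1890126; 1,890,126 required, 1,890,126 in favor — approved.
Class II: a majority of 726244 is 363123; 363,123 required, 363,123 in favor — approved.
Class III: 2/3 of 8182174 = 5454782.67, rounded up to 5454783; 5,454,783 required, 5,456,874 in favor — approved.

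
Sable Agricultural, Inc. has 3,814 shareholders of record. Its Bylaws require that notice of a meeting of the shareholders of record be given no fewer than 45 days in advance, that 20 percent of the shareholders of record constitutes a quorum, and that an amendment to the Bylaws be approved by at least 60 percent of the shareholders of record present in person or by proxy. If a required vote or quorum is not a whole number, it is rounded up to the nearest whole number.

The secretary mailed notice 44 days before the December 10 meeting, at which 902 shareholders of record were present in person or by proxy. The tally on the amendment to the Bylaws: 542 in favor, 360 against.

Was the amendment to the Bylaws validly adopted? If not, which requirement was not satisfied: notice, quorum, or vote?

Notice: 44 days given; 45 required. Not satisfied.
Quorum: 20% of 3,814 = 762.80, rounded up to 763; 902 present. Satisfied.
Vote: requires three-fifths of those present (902); 3/5 of 902 = 541.20, rounded up to 542, so 542 needed; 542 in favor. Satisfied.

Invalid — notice requirement not satisfied.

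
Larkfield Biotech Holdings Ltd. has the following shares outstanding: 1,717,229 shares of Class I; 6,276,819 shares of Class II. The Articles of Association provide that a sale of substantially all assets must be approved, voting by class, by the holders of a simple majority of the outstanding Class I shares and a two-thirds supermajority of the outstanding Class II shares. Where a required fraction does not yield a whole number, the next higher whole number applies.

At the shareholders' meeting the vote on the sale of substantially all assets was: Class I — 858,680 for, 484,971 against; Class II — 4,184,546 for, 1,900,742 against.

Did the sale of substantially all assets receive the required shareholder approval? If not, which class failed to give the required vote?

Class I: a majority of 1717229 is 858615; 858,615 required, 858,680 in favor — approved.
Class II: 2/3 of 6276819 = 4184546; 4,184,546 required, 4,184,546 in favor — approved.

Approved — every class gave the required vote.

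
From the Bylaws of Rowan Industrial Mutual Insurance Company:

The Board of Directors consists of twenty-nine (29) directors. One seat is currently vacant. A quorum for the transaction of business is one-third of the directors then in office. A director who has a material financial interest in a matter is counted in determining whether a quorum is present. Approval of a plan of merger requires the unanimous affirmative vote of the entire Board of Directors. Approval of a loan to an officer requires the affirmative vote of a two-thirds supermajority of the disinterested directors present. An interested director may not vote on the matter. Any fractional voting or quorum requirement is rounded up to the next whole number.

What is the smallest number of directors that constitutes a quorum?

1/3 of 28 = 9.33, rounded up to 10.

10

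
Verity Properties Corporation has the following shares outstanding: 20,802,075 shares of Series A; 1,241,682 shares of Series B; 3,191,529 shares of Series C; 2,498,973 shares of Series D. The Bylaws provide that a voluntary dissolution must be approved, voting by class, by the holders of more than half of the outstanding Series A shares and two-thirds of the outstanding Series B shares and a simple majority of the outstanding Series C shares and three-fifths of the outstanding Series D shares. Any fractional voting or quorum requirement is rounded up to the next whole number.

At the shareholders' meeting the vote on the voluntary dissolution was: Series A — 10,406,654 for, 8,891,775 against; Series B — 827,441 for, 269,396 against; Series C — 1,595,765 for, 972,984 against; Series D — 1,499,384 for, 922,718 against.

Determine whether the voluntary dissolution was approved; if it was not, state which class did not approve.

Not approved — the Series B shares did not give the required vote.

Series A: a majority of 20802075 is 10401038; 10,401,038 required, 10,406,654 in favor — approved.
Series B: 2/3 of 1241682 = 827788; 827,788 required, 827,441 in favor — not approved.
Series C: a majority of 3191529 is 1595765; 1,595,765 required, 1,595,765 in favor — approved.
Series D: 3/5 of 2498973 = 1499383.80, rounded up to 1499384; 1,499,384 required, 1,499,384 in favor — approved.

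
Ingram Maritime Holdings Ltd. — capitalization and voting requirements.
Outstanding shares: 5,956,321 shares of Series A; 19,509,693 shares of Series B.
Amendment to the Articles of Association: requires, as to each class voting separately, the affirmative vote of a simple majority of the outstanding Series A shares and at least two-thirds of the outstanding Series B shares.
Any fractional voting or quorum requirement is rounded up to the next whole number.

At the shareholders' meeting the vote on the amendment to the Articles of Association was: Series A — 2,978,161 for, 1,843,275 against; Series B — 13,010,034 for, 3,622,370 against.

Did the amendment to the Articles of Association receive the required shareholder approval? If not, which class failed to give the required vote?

Series A: a majority of 5956321 is 2978161; 2,978,161 required, 2,978,161 in favor — approved.
Series B: 2/3 of 19509693 = 13006462; 13,006,462 required, 13,010,034 in favor — approved.

Approved — every class gave the required vote.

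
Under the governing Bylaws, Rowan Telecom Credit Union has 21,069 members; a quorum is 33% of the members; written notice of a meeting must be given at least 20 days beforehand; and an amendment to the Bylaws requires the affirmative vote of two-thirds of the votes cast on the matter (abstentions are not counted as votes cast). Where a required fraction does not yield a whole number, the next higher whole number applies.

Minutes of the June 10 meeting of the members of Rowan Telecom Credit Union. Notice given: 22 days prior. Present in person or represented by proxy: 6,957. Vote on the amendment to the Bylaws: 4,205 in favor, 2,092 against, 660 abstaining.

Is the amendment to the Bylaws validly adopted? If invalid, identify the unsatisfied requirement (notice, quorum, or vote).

Notice: 22 days given; 20 required. Satisfied.
Quorum: 33% of 21,069 = 6,952.77, rounded up to 6,953; 6,957 present. Satisfied.
Vote: requires two-thirds of the votes cast (6,957 − 660 abstaining = 6,297); 2/3 of 6297 = 4198, so 4,198 needed; 4,205 in favor. Satisfied.

Valid — all requirements satisfied.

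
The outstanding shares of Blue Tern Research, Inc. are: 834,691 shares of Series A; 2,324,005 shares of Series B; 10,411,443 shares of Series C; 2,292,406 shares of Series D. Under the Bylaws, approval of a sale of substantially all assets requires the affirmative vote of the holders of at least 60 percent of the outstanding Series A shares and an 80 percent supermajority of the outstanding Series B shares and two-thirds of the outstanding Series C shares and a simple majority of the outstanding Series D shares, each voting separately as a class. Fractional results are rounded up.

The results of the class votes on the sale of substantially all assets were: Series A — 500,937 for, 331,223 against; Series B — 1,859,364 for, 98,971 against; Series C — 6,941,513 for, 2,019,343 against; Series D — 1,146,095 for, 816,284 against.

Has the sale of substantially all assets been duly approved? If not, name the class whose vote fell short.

Series A: 3/5 of 834691 = 500814.60, rounded up to 500815; 500,815 required, 500,937 in favor — approved.
Series B: 4/5 of 2324005 = 1859204; 1,859,204 required, 1,859,364 in favor — approved.
Series C: 2/3 of 10411443 = 6940962; 6,940,962 required, 6,941,513 in favor — approved.
Series D: a majority of 2292406 is 1146204; 1,146,204 required, 1,146,095 in favor — not approved.

Not approved — the Series D shares did not give the required vote.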